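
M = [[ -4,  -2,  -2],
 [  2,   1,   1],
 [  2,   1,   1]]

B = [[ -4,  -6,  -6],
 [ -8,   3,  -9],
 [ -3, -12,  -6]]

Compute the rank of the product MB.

1

First compute MB:
[[ 38,  42,  54],
 [-19, -21, -27],
 [-19, -21, -27]]
Now row reduce the product.
R2 ← R2 + (1/2)·R1: [0, 0, 0]
R3 ← R3 + (1/2)·R1: [0, 0, 0]
1 nonzero row, so rank(MB) = 1.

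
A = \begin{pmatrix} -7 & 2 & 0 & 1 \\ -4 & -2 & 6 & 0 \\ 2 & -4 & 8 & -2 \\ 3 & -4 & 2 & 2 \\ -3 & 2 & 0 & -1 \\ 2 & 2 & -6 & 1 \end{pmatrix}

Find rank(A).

Row reduce to echelon form.
R2 ← R2 − (4/7)·R1: [0, -22/7, 6, -4/7]
R3 ← R3 + (2/7)·R1: [0, -24/7, 8, -12/7]
R4 ← R4 + (3/7)·R1: [0, -22/7, 2, 17/7]
R5 ← R5 − (3/7)·R1: [0, 8/7, 0, -10/7]
R6 ← R6 + (2/7)·R1: [0, 18/7, -6, 9/7]
R3 ← R3 − (12/11)·R2: [0, 0, 16/11, -12/11]
R4 ← R4 − R2: [0, 0, -4, 3]
R5 ← R5 + (4/11)·R2: [0, 0, 24/11, -18/11]
R6 ← R6 + (9/11)·R2: [0, 0, -12/11, 9/11]
R4 ← R4 + (11/4)·R3: [0, 0, 0, 0]
R5 ← R5 − (3/2)·R3: [0, 0, 0, 0]
R6 ← R6 + (3/4)·R3: [0, 0, 0, 0]
Echelon form has 3 nonzero rows, so rank(A) = 3.

3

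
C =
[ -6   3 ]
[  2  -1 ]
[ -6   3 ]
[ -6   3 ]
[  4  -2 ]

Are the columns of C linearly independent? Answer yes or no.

Row reduce C to echelon form.
R2 ← R2 + (1/3)·R1: [0, 0]
R3 ← R3 − R1: [0, 0]
R4 ← R4 − R1: [0, 0]
R5 ← R5 + (2/3)·R1: [0, 0]
1 pivot among 2 columns.
Only 1 < 2 pivot columns, so the columns are linearly dependent.

no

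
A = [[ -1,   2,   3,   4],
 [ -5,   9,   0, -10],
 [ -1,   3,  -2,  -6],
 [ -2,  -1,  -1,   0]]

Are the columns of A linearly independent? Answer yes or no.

Row reduce A to echelon form.
R2 ← R2 − (5)·R1: [0, -1, -15, -30]
R3 ← R3 − R1: [0, 1, -5, -10]
R4 ← R4 − (2)·R1: [0, -5, -7, -8]
R3 ← R3 + R2: [0, 0, -20, -40]
R4 ← R4 − (5)·R2: [0, 0, 68, 142]
R4 ← R4 + (17/5)·R3: [0, 0, 0, 6]
4 pivots among 4 columns.
Every column is a pivot column, so the columns are linearly independent.

yes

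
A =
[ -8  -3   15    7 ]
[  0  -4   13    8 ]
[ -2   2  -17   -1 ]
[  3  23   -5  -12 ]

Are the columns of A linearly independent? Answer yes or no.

yes

Row reduce A to echelon form.
R3 ← R3 − (1/4)·R1: [0, 11/4, -83/4, -11/4]
R4 ← R4 + (3/8)·R1: [0, 175/8, 5/8, -75/8]
R3 ← R3 + (11/16)·R2: [0, 0, -189/16, 11/4]
R4 ← R4 + (175/32)·R2: [0, 0, 2295/32, 275/8]
R4 ← R4 + (85/14)·R3: [0, 0, 0, 715/14]
4 pivots among 4 columns.
Every column is a pivot column, so the columns are linearly independent.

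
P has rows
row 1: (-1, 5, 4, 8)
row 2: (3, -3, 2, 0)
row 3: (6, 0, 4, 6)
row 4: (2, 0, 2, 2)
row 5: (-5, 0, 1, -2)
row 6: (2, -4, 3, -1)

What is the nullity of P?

Row reduce to echelon form.
R2 ← R2 + (3)·R1: [0, 12, 14, 24]
R3 ← R3 + (6)·R1: [0, 30, 28, 54]
R4 ← R4 + (2)·R1: [0, 10, 10, 18]
R5 ← R5 − (5)·R1: [0, -25, -19, -42]
R6 ← R6 + (2)·R1: [0, 6, 11, 15]
R3 ← R3 − (5/2)·R2: [0, 0, -7, -6]
R4 ← R4 − (5/6)·R2: [0, 0, -5/3, -2]
R5 ← R5 + (25/12)·R2: [0, 0, 61/6, 8]
R6 ← R6 − (1/2)·R2: [0, 0, 4, 3]
R4 ← R4 − (5/21)·R3: [0, 0, 0, -4/7]
R5 ← R5 + (61/42)·R3: [0, 0, 0, -5/7]
R6 ← R6 + (4/7)·R3: [0, 0, 0, -3/7]
R5 ← R5 − (5/4)·R4: [0, 0, 0, 0]
R6 ← R6 − (3/4)·R4: [0, 0, 0, 0]
4 nonzero rows, so rank(P) = 4.
P has 4 columns; by rank–nullity, nullity = 4 − 4 = 0.

0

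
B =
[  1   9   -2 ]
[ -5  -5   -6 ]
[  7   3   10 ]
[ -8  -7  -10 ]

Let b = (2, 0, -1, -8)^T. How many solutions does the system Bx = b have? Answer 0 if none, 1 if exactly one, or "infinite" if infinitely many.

0

Row reduce the augmented matrix [B | b].
R2 ← R2 + (5)·R1: [0, 40, -16, 10]
R3 ← R3 − (7)·R1: [0, -60, 24, -15]
R4 ← R4 + (8)·R1: [0, 65, -26, 8]
R3 ← R3 + (3/2)·R2: [0, 0, 0, 0]
R4 ← R4 − (13/8)·R2: [0, 0, 0, -33/4]
Swap R3 ↔ R4
The echelon form has 3 nonzero rows; the last pivot sits in the augmented column, so rank(B) = 2 but rank([B|b]) = 3.
Since the ranks differ, the system is inconsistent.
It has no solutions.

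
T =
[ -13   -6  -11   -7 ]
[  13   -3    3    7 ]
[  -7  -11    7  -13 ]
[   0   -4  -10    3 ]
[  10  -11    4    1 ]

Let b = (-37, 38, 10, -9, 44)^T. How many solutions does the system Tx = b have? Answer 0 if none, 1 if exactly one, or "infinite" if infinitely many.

infinite

Row reduce the augmented matrix [T | b].
R2 ← R2 + R1: [0, -9, -8, 0, 1]
R3 ← R3 − (7/13)·R1: [0, -101/13, 168/13, -120/13, 389/13]
R5 ← R5 + (10/13)·R1: [0, -203/13, -58/13, -57/13, 202/13]
R3 ← R3 − (101/117)·R2: [0, 0, 2320/117, -120/13, 3400/117]
R4 ← R4 − (4/9)·R2: [0, 0, -58/9, 3, -85/9]
R5 ← R5 − (203/117)·R2: [0, 0, 1102/117, -57/13, 1615/117]
R4 ← R4 + (13/40)·R3: [0, 0, 0, 0, 0]
R5 ← R5 − (19/40)·R3: [0, 0, 0, 0, 0]
The echelon form has 3 nonzero rows, and every pivot lies in the first 4 columns, so rank(T) = rank([T|b]) = 3.
The system is consistent.
rank = 3 < 4 unknowns, so there are infinitely many solutions.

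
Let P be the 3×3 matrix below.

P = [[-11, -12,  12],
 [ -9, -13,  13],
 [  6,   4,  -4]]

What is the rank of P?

Row reduce to echelon form.
R2 ← R2 − (9/11)·R1: [0, -35/11, 35/11]
R3 ← R3 + (6/11)·R1: [0, -28/11, 28/11]
R3 ← R3 − (4/5)·R2: [0, 0, 0]
Echelon form has 2 nonzero rows, so rank(P) = 2.

2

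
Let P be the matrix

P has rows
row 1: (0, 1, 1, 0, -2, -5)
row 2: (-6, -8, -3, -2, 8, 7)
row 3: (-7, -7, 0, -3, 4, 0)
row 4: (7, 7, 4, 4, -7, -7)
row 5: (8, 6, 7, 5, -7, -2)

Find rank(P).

5

Row reduce to echelon form.
Swap R1 ↔ R2
R3 ← R3 − (7/6)·R1: [0, 7/3, 7/2, -2/3, -16/3, -49/6]
R4 ← R4 + (7/6)·R1: [0, -7/3, 1/2, 5/3, 7/3, 7/6]
R5 ← R5 + (4/3)·R1: [0, -14/3, 3, 7/3, 11/3, 22/3]
R3 ← R3 − (7/3)·R2: [0, 0, 7/6, -2/3, -2/3, 7/2]
R4 ← R4 + (7/3)·R2: [0, 0, 17/6, 5/3, -7/3, -21/2]
R5 ← R5 + (14/3)·R2: [0, 0, 23/3, 7/3, -17/3, -16]
R4 ← R4 − (17/7)·R3: [0, 0, 0, 23/7, -5/7, -19]
R5 ← R5 − (46/7)·R3: [0, 0, 0, 47/7, -9/7, -39]
R5 ← R5 − (47/23)·R4: [0, 0, 0, 0, 4/23, -4/23]
Echelon form has 5 nonzero rows, so rank(P) = 5.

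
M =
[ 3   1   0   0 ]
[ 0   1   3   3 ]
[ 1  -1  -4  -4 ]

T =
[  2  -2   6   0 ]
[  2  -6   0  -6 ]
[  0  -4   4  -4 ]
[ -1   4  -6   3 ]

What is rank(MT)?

First compute MT:
[[  8, -12,  18,  -6],
 [ -1,  -6,  -6,  -9],
 [  4,   4,  14,  10]]
Now row reduce the product.
R2 ← R2 + (1/8)·R1: [0, -15/2, -15/4, -39/4]
R3 ← R3 − (1/2)·R1: [0, 10, 5, 13]
R3 ← R3 + (4/3)·R2: [0, 0, 0, 0]
2 nonzero rows, so rank(MT) = 2.

2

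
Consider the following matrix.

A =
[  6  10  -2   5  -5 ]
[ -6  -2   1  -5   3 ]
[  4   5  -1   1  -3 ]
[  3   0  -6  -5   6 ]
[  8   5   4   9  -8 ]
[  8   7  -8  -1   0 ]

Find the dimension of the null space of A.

Row reduce to echelon form.
R2 ← R2 + R1: [0, 8, -1, 0, -2]
R3 ← R3 − (2/3)·R1: [0, -5/3, 1/3, -7/3, 1/3]
R4 ← R4 − (1/2)·R1: [0, -5, -5, -15/2, 17/2]
R5 ← R5 − (4/3)·R1: [0, -25/3, 20/3, 7/3, -4/3]
R6 ← R6 − (4/3)·R1: [0, -19/3, -16/3, -23/3, 20/3]
R3 ← R3 + (5/24)·R2: [0, 0, 1/8, -7/3, -1/12]
R4 ← R4 + (5/8)·R2: [0, 0, -45/8, -15/2, 29/4]
R5 ← R5 + (25/24)·R2: [0, 0, 45/8, 7/3, -41/12]
R6 ← R6 + (19/24)·R2: [0, 0, -49/8, -23/3, 61/12]
R4 ← R4 + (45)·R3: [0, 0, 0, -225/2, 7/2]
R5 ← R5 − (45)·R3: [0, 0, 0, 322/3, 1/3]
R6 ← R6 + (49)·R3: [0, 0, 0, -122, 1]
R5 ← R5 + (644/675)·R4: [0, 0, 0, 0, 2479/675]
R6 ← R6 − (244/225)·R4: [0, 0, 0, 0, -629/225]
R6 ← R6 + (51/67)·R5: [0, 0, 0, 0, 0]
5 nonzero rows, so rank(A) = 5.
A has 5 columns; by rank–nullity, nullity = 5 − 5 = 0.

0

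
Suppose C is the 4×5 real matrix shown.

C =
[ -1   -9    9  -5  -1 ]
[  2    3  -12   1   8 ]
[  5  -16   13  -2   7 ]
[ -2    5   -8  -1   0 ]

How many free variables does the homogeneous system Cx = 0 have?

Row reduce to echelon form.
R2 ← R2 + (2)·R1: [0, -15, 6, -9, 6]
R3 ← R3 + (5)·R1: [0, -61, 58, -27, 2]
R4 ← R4 − (2)·R1: [0, 23, -26, 9, 2]
R3 ← R3 − (61/15)·R2: [0, 0, 168/5, 48/5, -112/5]
R4 ← R4 + (23/15)·R2: [0, 0, -84/5, -24/5, 56/5]
R4 ← R4 + (1/2)·R3: [0, 0, 0, 0, 0]
3 nonzero rows, so rank(C) = 3.
C has 5 columns; by rank–nullity, nullity = 5 − 3 = 2.

2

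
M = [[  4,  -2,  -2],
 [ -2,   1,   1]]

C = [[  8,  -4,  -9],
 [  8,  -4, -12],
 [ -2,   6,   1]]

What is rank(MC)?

1

First compute MC:
[[ 20, -20, -14],
 [-10,  10,   7]]
Now row reduce the product.
R2 ← R2 + (1/2)·R1: [0, 0, 0]
1 nonzero row, so rank(MC) = 1.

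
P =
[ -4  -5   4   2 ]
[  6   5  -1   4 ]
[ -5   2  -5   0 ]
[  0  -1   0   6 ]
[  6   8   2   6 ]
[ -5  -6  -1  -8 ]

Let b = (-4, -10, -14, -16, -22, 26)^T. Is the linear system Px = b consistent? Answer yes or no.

Row reduce the augmented matrix [P | b].
R2 ← R2 + (3/2)·R1: [0, -5/2, 5, 7, -16]
R3 ← R3 − (5/4)·R1: [0, 33/4, -10, -5/2, -9]
R5 ← R5 + (3/2)·R1: [0, 1/2, 8, 9, -28]
R6 ← R6 − (5/4)·R1: [0, 1/4, -6, -21/2, 31]
R3 ← R3 + (33/10)·R2: [0, 0, 13/2, 103/5, -309/5]
R4 ← R4 − (2/5)·R2: [0, 0, -2, 16/5, -48/5]
R5 ← R5 + (1/5)·R2: [0, 0, 9, 52/5, -156/5]
R6 ← R6 + (1/10)·R2: [0, 0, -11/2, -49/5, 147/5]
R4 ← R4 + (4/13)·R3: [0, 0, 0, 124/13, -372/13]
R5 ← R5 − (18/13)·R3: [0, 0, 0, -1178/65, 3534/65]
R6 ← R6 + (11/13)·R3: [0, 0, 0, 496/65, -1488/65]
R5 ← R5 + (19/10)·R4: [0, 0, 0, 0, 0]
R6 ← R6 − (4/5)·R4: [0, 0, 0, 0, 0]
The echelon form has 4 nonzero rows, and every pivot lies in the first 4 columns, so rank(P) = rank([P|b]) = 4.
The system is consistent.

yes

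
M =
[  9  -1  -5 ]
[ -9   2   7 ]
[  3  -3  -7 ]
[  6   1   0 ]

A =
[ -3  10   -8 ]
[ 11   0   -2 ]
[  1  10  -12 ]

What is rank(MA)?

2

First compute MA:
[[-43,  40, -10],
 [ 56, -20, -16],
 [-49, -40,  66],
 [ -7,  60, -50]]
Now row reduce the product.
R2 ← R2 + (56/43)·R1: [0, 1380/43, -1248/43]
R3 ← R3 − (49/43)·R1: [0, -3680/43, 3328/43]
R4 ← R4 − (7/43)·R1: [0, 2300/43, -2080/43]
R3 ← R3 + (8/3)·R2: [0, 0, 0]
R4 ← R4 − (5/3)·R2: [0, 0, 0]
2 nonzero rows, so rank(MA) = 2.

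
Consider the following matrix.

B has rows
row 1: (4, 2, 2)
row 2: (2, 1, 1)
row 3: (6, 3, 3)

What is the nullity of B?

Row reduce to echelon form.
R2 ← R2 − (1/2)·R1: [0, 0, 0]
R3 ← R3 − (3/2)·R1: [0, 0, 0]
1 nonzero row, so rank(B) = 1.
B has 3 columns; by rank–nullity, nullity = 3 − 1 = 2.

2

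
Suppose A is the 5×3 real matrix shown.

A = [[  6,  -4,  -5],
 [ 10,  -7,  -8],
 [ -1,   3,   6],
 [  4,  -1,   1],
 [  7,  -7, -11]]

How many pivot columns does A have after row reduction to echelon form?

Row reduce to echelon form.
R2 ← R2 − (5/3)·R1: [0, -1/3, 1/3]
R3 ← R3 + (1/6)·R1: [0, 7/3, 31/6]
R4 ← R4 − (2/3)·R1: [0, 5/3, 13/3]
R5 ← R5 − (7/6)·R1: [0, -7/3, -31/6]
R3 ← R3 + (7)·R2: [0, 0, 15/2]
R4 ← R4 + (5)·R2: [0, 0, 6]
R5 ← R5 − (7)·R2: [0, 0, -15/2]
R4 ← R4 − (4/5)·R3: [0, 0, 0]
R5 ← R5 + R3: [0, 0, 0]
Echelon form has 3 nonzero rows, so rank(A) = 3.
Each nonzero row contributes one pivot column: 3 pivot columns.

3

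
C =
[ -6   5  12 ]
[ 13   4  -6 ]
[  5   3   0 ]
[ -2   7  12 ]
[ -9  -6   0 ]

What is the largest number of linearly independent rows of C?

Row reduce to echelon form.
R2 ← R2 + (13/6)·R1: [0, 89/6, 20]
R3 ← R3 + (5/6)·R1: [0, 43/6, 10]
R4 ← R4 − (1/3)·R1: [0, 16/3, 8]
R5 ← R5 − (3/2)·R1: [0, -27/2, -18]
R3 ← R3 − (43/89)·R2: [0, 0, 30/89]
R4 ← R4 − (32/89)·R2: [0, 0, 72/89]
R5 ← R5 + (81/89)·R2: [0, 0, 18/89]
R4 ← R4 − (12/5)·R3: [0, 0, 0]
R5 ← R5 − (3/5)·R3: [0, 0, 0]
Echelon form has 3 nonzero rows, so rank(C) = 3.
The rank gives the maximum number of linearly independent rows: 3.

3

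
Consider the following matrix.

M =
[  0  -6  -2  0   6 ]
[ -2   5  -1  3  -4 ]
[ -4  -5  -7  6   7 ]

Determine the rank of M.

2

Row reduce to echelon form.
Swap R1 ↔ R2
R3 ← R3 − (2)·R1: [0, -15, -5, 0, 15]
R3 ← R3 − (5/2)·R2: [0, 0, 0, 0, 0]
Echelon form has 2 nonzero rows, so rank(M) = 2.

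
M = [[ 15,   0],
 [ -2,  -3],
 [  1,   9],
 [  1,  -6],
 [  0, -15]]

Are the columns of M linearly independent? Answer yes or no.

yes

Row reduce M to echelon form.
R2 ← R2 + (2/15)·R1: [0, -3]
R3 ← R3 − (1/15)·R1: [0, 9]
R4 ← R4 − (1/15)·R1: [0, -6]
R3 ← R3 + (3)·R2: [0, 0]
R4 ← R4 − (2)·R2: [0, 0]
R5 ← R5 − (5)·R2: [0, 0]
2 pivots among 2 columns.
Every column is a pivot column, so the columns are linearly independent.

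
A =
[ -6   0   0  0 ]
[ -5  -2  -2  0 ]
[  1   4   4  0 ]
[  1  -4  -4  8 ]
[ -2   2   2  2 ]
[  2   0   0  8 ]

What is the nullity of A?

Row reduce to echelon form.
R2 ← R2 − (5/6)·R1: [0, -2, -2, 0]
R3 ← R3 + (1/6)·R1: [0, 4, 4, 0]
R4 ← R4 + (1/6)·R1: [0, -4, -4, 8]
R5 ← R5 − (1/3)·R1: [0, 2, 2, 2]
R6 ← R6 + (1/3)·R1: [0, 0, 0, 8]
R3 ← R3 + (2)·R2: [0, 0, 0, 0]
R4 ← R4 − (2)·R2: [0, 0, 0, 8]
R5 ← R5 + R2: [0, 0, 0, 2]
Swap R3 ↔ R4
R5 ← R5 − (1/4)·R3: [0, 0, 0, 0]
R6 ← R6 − R3: [0, 0, 0, 0]
3 nonzero rows, so rank(A) = 3.
A has 4 columns; by rank–nullity, nullity = 4 − 3 = 1.

1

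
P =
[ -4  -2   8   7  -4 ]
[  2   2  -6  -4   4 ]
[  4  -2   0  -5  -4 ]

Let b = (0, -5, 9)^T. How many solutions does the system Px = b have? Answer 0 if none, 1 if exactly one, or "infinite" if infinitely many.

0

Row reduce the augmented matrix [P | b].
R2 ← R2 + (1/2)·R1: [0, 1, -2, -1/2, 2, -5]
R3 ← R3 + R1: [0, -4, 8, 2, -8, 9]
R3 ← R3 + (4)·R2: [0, 0, 0, 0, 0, -11]
The echelon form has 3 nonzero rows; the last pivot sits in the augmented column, so rank(P) = 2 but rank([P|b]) = 3.
Since the ranks differ, the system is inconsistent.
It has no solutions.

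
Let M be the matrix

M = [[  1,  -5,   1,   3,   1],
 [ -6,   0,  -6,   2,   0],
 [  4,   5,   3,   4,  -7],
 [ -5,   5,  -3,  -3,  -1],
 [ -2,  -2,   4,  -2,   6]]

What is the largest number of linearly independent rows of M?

5

Row reduce to echelon form.
R2 ← R2 + (6)·R1: [0, -30, 0, 20, 6]
R3 ← R3 − (4)·R1: [0, 25, -1, -8, -11]
R4 ← R4 + (5)·R1: [0, -20, 2, 12, 4]
R5 ← R5 + (2)·R1: [0, -12, 6, 4, 8]
R3 ← R3 + (5/6)·R2: [0, 0, -1, 26/3, -6]
R4 ← R4 − (2/3)·R2: [0, 0, 2, -4/3, 0]
R5 ← R5 − (2/5)·R2: [0, 0, 6, -4, 28/5]
R4 ← R4 + (2)·R3: [0, 0, 0, 16, -12]
R5 ← R5 + (6)·R3: [0, 0, 0, 48, -152/5]
R5 ← R5 − (3)·R4: [0, 0, 0, 0, 28/5]
Echelon form has 5 nonzero rows, so rank(M) = 5.
The rank gives the maximum number of linearly independent rows: 5.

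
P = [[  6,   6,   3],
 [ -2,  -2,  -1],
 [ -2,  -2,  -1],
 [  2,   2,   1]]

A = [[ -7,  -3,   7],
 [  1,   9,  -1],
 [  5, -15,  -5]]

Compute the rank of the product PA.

1

First compute PA:
[[-21,  -9,  21],
 [  7,   3,  -7],
 [  7,   3,  -7],
 [ -7,  -3,   7]]
Now row reduce the product.
R2 ← R2 + (1/3)·R1: [0, 0, 0]
R3 ← R3 + (1/3)·R1: [0, 0, 0]
R4 ← R4 − (1/3)·R1: [0, 0, 0]
1 nonzero row, so rank(PA) = 1.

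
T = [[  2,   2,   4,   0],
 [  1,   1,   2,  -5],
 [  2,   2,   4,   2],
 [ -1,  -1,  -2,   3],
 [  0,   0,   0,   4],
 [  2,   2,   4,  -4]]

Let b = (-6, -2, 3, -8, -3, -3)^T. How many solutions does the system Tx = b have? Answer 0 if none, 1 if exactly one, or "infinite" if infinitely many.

Row reduce the augmented matrix [T | b].
R2 ← R2 − (1/2)·R1: [0, 0, 0, -5, 1]
R3 ← R3 − R1: [0, 0, 0, 2, 9]
R4 ← R4 + (1/2)·R1: [0, 0, 0, 3, -11]
R6 ← R6 − R1: [0, 0, 0, -4, 3]
R3 ← R3 + (2/5)·R2: [0, 0, 0, 0, 47/5]
R4 ← R4 + (3/5)·R2: [0, 0, 0, 0, -52/5]
R5 ← R5 + (4/5)·R2: [0, 0, 0, 0, -11/5]
R6 ← R6 − (4/5)·R2: [0, 0, 0, 0, 11/5]
R4 ← R4 + (52/47)·R3: [0, 0, 0, 0, 0]
R5 ← R5 + (11/47)·R3: [0, 0, 0, 0, 0]
R6 ← R6 − (11/47)·R3: [0, 0, 0, 0, 0]
The echelon form has 3 nonzero rows; the last pivot sits in the augmented column, so rank(T) = 2 but rank([T|b]) = 3.
Since the ranks differ, the system is inconsistent.
It has no solutions.

0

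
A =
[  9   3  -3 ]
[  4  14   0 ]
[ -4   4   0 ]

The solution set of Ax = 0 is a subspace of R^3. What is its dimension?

Row reduce to echelon form.
R2 ← R2 − (4/9)·R1: [0, 38/3, 4/3]
R3 ← R3 + (4/9)·R1: [0, 16/3, -4/3]
R3 ← R3 − (8/19)·R2: [0, 0, -36/19]
3 nonzero rows, so rank(A) = 3.
A has 3 columns; by rank–nullity, nullity = 3 − 3 = 0.

0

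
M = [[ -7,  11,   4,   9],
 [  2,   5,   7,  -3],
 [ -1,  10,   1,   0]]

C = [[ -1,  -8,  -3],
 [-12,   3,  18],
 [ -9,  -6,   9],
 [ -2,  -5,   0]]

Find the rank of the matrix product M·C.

First compute MC:
[[-179,  20, 255],
 [-119, -28, 147],
 [-128,  32, 192]]
Now row reduce the product.
R2 ← R2 − (119/179)·R1: [0, -7392/179, -4032/179]
R3 ← R3 − (128/179)·R1: [0, 3168/179, 1728/179]
R3 ← R3 + (3/7)·R2: [0, 0, 0]
2 nonzero rows, so rank(MC) = 2.

2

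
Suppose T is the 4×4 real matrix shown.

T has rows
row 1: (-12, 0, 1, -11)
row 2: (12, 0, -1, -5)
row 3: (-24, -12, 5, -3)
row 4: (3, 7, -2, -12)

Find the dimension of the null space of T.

Row reduce to echelon form.
R2 ← R2 + R1: [0, 0, 0, -16]
R3 ← R3 − (2)·R1: [0, -12, 3, 19]
R4 ← R4 + (1/4)·R1: [0, 7, -7/4, -59/4]
Swap R2 ↔ R3
R4 ← R4 + (7/12)·R2: [0, 0, 0, -11/3]
R4 ← R4 − (11/48)·R3: [0, 0, 0, 0]
3 nonzero rows, so rank(T) = 3.
T has 4 columns; by rank–nullity, nullity = 4 − 3 = 1.

1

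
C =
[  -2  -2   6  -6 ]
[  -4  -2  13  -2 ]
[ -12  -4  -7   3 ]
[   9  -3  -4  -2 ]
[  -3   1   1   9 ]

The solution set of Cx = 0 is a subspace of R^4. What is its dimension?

Row reduce to echelon form.
R2 ← R2 − (2)·R1: [0, 2, 1, 10]
R3 ← R3 − (6)·R1: [0, 8, -43, 39]
R4 ← R4 + (9/2)·R1: [0, -12, 23, -29]
R5 ← R5 − (3/2)·R1: [0, 4, -8, 18]
R3 ← R3 − (4)·R2: [0, 0, -47, -1]
R4 ← R4 + (6)·R2: [0, 0, 29, 31]
R5 ← R5 − (2)·R2: [0, 0, -10, -2]
R4 ← R4 + (29/47)·R3: [0, 0, 0, 1428/47]
R5 ← R5 − (10/47)·R3: [0, 0, 0, -84/47]
R5 ← R5 + (1/17)·R4: [0, 0, 0, 0]
4 nonzero rows, so rank(C) = 4.
C has 4 columns; by rank–nullity, nullity = 4 − 4 = 0.

0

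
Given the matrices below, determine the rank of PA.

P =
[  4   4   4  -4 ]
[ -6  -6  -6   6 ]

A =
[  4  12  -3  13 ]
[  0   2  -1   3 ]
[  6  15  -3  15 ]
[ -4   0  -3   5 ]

First compute PA:
[[ 56, 116, -16, 104],
 [-84, -174,  24, -156]]
Now row reduce the product.
R2 ← R2 + (3/2)·R1: [0, 0, 0, 0]
1 nonzero row, so rank(PA) = 1.

1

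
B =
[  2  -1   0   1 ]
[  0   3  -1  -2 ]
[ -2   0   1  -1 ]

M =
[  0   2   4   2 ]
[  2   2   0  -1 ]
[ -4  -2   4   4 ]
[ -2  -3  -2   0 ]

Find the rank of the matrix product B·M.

First compute BM:
[[ -4,  -1,   6,   5],
 [ 14,  14,   0,  -7],
 [ -2,  -3,  -2,   0]]
Now row reduce the product.
R2 ← R2 + (7/2)·R1: [0, 21/2, 21, 21/2]
R3 ← R3 − (1/2)·R1: [0, -5/2, -5, -5/2]
R3 ← R3 + (5/21)·R2: [0, 0, 0, 0]
2 nonzero rows, so rank(BM) = 2.

2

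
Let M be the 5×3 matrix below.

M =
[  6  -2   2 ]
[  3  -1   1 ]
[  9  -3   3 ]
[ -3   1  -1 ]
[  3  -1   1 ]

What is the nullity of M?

2

Row reduce to echelon form.
R2 ← R2 − (1/2)·R1: [0, 0, 0]
R3 ← R3 − (3/2)·R1: [0, 0, 0]
R4 ← R4 + (1/2)·R1: [0, 0, 0]
R5 ← R5 − (1/2)·R1: [0, 0, 0]
1 nonzero row, so rank(M) = 1.
M has 3 columns; by rank–nullity, nullity = 3 − 1 = 2.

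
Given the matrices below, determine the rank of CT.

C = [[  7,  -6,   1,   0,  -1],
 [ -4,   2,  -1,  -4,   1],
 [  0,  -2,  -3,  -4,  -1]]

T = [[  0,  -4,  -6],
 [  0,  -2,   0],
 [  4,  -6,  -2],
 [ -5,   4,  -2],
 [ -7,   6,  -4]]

First compute CT:
[[ 11, -28, -40],
 [  9,   8,  30],
 [ 15,   0,  18]]
Now row reduce the product.
R2 ← R2 − (9/11)·R1: [0, 340/11, 690/11]
R3 ← R3 − (15/11)·R1: [0, 420/11, 798/11]
R3 ← R3 − (21/17)·R2: [0, 0, -84/17]
3 nonzero rows, so rank(CT) = 3.

3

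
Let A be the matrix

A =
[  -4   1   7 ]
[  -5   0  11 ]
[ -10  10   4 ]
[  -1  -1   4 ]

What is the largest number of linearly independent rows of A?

2

Row reduce to echelon form.
R2 ← R2 − (5/4)·R1: [0, -5/4, 9/4]
R3 ← R3 − (5/2)·R1: [0, 15/2, -27/2]
R4 ← R4 − (1/4)·R1: [0, -5/4, 9/4]
R3 ← R3 + (6)·R2: [0, 0, 0]
R4 ← R4 − R2: [0, 0, 0]
Echelon form has 2 nonzero rows, so rank(A) = 2.
The rank gives the maximum number of linearly independent rows: 2.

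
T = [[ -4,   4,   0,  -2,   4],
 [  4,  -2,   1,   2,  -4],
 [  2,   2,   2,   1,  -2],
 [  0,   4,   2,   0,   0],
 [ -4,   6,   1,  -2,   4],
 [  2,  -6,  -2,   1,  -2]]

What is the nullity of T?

Row reduce to echelon form.
R2 ← R2 + R1: [0, 2, 1, 0, 0]
R3 ← R3 + (1/2)·R1: [0, 4, 2, 0, 0]
R5 ← R5 − R1: [0, 2, 1, 0, 0]
R6 ← R6 + (1/2)·R1: [0, -4, -2, 0, 0]
R3 ← R3 − (2)·R2: [0, 0, 0, 0, 0]
R4 ← R4 − (2)·R2: [0, 0, 0, 0, 0]
R5 ← R5 − R2: [0, 0, 0, 0, 0]
R6 ← R6 + (2)·R2: [0, 0, 0, 0, 0]
2 nonzero rows, so rank(T) = 2.
T has 5 columns; by rank–nullity, nullity = 5 − 2 = 3.

3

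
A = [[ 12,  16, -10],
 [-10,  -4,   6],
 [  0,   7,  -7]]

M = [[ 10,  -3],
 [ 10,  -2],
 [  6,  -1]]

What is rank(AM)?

First compute AM:
[[220, -58],
 [-104,  32],
 [ 28,  -7]]
Now row reduce the product.
R2 ← R2 + (26/55)·R1: [0, 252/55]
R3 ← R3 − (7/55)·R1: [0, 21/55]
R3 ← R3 − (1/12)·R2: [0, 0]
2 nonzero rows, so rank(AM) = 2.

2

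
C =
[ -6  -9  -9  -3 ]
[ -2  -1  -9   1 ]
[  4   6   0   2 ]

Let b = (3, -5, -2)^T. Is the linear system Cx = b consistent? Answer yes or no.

Row reduce the augmented matrix [C | b].
R2 ← R2 − (1/3)·R1: [0, 2, -6, 2, -6]
R3 ← R3 + (2/3)·R1: [0, 0, -6, 0, 0]
The echelon form has 3 nonzero rows, and every pivot lies in the first 4 columns, so rank(C) = rank([C|b]) = 3.
The system is consistent.

yes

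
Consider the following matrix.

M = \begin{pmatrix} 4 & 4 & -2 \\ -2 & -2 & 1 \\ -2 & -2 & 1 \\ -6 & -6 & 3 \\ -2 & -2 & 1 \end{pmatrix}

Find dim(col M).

Row reduce to echelon form.
R2 ← R2 + (1/2)·R1: [0, 0, 0]
R3 ← R3 + (1/2)·R1: [0, 0, 0]
R4 ← R4 + (3/2)·R1: [0, 0, 0]
R5 ← R5 + (1/2)·R1: [0, 0, 0]
Echelon form has 1 nonzero row, so rank(M) = 1.
The column space has dimension equal to the rank: 1.

1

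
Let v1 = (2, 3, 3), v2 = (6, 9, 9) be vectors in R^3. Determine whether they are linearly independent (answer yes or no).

no

Form the matrix with these vectors as rows and row reduce.
R2 ← R2 − (3)·R1: [0, 0, 0]
1 nonzero row, so the 2 vectors span a space of dimension 1.
Since 1 < 2, the vectors are linearly dependent.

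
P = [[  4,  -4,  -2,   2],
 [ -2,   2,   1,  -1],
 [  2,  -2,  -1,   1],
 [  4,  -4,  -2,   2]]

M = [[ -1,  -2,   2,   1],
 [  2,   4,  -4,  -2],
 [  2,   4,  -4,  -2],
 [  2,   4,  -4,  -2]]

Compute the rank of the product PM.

First compute PM:
[[-12, -24,  24,  12],
 [  6,  12, -12,  -6],
 [ -6, -12,  12,   6],
 [-12, -24,  24,  12]]
Now row reduce the product.
R2 ← R2 + (1/2)·R1: [0, 0, 0, 0]
R3 ← R3 − (1/2)·R1: [0, 0, 0, 0]
R4 ← R4 − R1: [0, 0, 0, 0]
1 nonzero row, so rank(PM) = 1.

1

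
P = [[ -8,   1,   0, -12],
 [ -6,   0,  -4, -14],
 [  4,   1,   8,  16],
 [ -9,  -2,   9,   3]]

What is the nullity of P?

1

Row reduce to echelon form.
R2 ← R2 − (3/4)·R1: [0, -3/4, -4, -5]
R3 ← R3 + (1/2)·R1: [0, 3/2, 8, 10]
R4 ← R4 − (9/8)·R1: [0, -25/8, 9, 33/2]
R3 ← R3 + (2)·R2: [0, 0, 0, 0]
R4 ← R4 − (25/6)·R2: [0, 0, 77/3, 112/3]
Swap R3 ↔ R4
3 nonzero rows, so rank(P) = 3.
P has 4 columns; by rank–nullity, nullity = 4 − 3 = 1.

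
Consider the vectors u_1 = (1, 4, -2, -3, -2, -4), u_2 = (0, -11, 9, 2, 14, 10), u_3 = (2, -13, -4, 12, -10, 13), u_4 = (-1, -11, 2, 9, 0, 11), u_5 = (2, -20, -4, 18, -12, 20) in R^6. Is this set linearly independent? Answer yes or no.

Form the matrix with these vectors as rows and row reduce.
R3 ← R3 − (2)·R1: [0, -21, 0, 18, -6, 21]
R4 ← R4 + R1: [0, -7, 0, 6, -2, 7]
R5 ← R5 − (2)·R1: [0, -28, 0, 24, -8, 28]
R3 ← R3 − (21/11)·R2: [0, 0, -189/11, 156/11, -360/11, 21/11]
R4 ← R4 − (7/11)·R2: [0, 0, -63/11, 52/11, -120/11, 7/11]
R5 ← R5 − (28/11)·R2: [0, 0, -252/11, 208/11, -480/11, 28/11]
R4 ← R4 − (1/3)·R3: [0, 0, 0, 0, 0, 0]
R5 ← R5 − (4/3)·R3: [0, 0, 0, 0, 0, 0]
3 nonzero rows, so the 5 vectors span a space of dimension 3.
Since 3 < 5, the vectors are linearly dependent.

no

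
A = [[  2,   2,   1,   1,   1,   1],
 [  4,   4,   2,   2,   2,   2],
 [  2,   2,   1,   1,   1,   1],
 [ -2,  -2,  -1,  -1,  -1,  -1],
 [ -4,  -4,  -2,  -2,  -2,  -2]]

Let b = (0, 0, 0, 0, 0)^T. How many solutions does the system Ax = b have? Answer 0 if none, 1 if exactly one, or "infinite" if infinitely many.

Row reduce the augmented matrix [A | b].
R2 ← R2 − (2)·R1: [0, 0, 0, 0, 0, 0, 0]
R3 ← R3 − R1: [0, 0, 0, 0, 0, 0, 0]
R4 ← R4 + R1: [0, 0, 0, 0, 0, 0, 0]
R5 ← R5 + (2)·R1: [0, 0, 0, 0, 0, 0, 0]
The echelon form has 1 nonzero rows, and every pivot lies in the first 6 columns, so rank(A) = rank([A|b]) = 1.
The system is consistent.
rank = 1 < 6 unknowns, so there are infinitely many solutions.

infinite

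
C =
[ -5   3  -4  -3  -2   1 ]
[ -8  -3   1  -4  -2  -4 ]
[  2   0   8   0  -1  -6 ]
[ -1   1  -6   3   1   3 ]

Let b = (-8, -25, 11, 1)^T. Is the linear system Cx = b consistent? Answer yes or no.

Row reduce the augmented matrix [C | b].
R2 ← R2 − (8/5)·R1: [0, -39/5, 37/5, 4/5, 6/5, -28/5, -61/5]
R3 ← R3 + (2/5)·R1: [0, 6/5, 32/5, -6/5, -9/5, -28/5, 39/5]
R4 ← R4 − (1/5)·R1: [0, 2/5, -26/5, 18/5, 7/5, 14/5, 13/5]
R3 ← R3 + (2/13)·R2: [0, 0, 98/13, -14/13, -21/13, -84/13, 77/13]
R4 ← R4 + (2/39)·R2: [0, 0, -188/39, 142/39, 19/13, 98/39, 77/39]
R4 ← R4 + (94/147)·R3: [0, 0, 0, 62/21, 3/7, -34/21, 121/21]
The echelon form has 4 nonzero rows, and every pivot lies in the first 6 columns, so rank(C) = rank([C|b]) = 4.
The system is consistent.

yes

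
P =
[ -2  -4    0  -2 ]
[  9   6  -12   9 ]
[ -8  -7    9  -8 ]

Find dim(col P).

2

Row reduce to echelon form.
R2 ← R2 + (9/2)·R1: [0, -12, -12, 0]
R3 ← R3 − (4)·R1: [0, 9, 9, 0]
R3 ← R3 + (3/4)·R2: [0, 0, 0, 0]
Echelon form has 2 nonzero rows, so rank(P) = 2.
The column space has dimension equal to the rank: 2.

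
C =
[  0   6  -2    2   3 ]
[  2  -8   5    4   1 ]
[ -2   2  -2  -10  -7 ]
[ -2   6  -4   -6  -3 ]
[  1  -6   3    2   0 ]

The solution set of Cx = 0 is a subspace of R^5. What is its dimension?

Row reduce to echelon form.
Swap R1 ↔ R2
R3 ← R3 + R1: [0, -6, 3, -6, -6]
R4 ← R4 + R1: [0, -2, 1, -2, -2]
R5 ← R5 − (1/2)·R1: [0, -2, 1/2, 0, -1/2]
R3 ← R3 + R2: [0, 0, 1, -4, -3]
R4 ← R4 + (1/3)·R2: [0, 0, 1/3, -4/3, -1]
R5 ← R5 + (1/3)·R2: [0, 0, -1/6, 2/3, 1/2]
R4 ← R4 − (1/3)·R3: [0, 0, 0, 0, 0]
R5 ← R5 + (1/6)·R3: [0, 0, 0, 0, 0]
3 nonzero rows, so rank(C) = 3.
C has 5 columns; by rank–nullity, nullity = 5 − 3 = 2.

2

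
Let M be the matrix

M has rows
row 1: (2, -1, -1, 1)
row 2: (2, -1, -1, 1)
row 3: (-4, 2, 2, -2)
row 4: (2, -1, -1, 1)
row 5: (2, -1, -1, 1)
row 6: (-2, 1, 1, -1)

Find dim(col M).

Row reduce to echelon form.
R2 ← R2 − R1: [0, 0, 0, 0]
R3 ← R3 + (2)·R1: [0, 0, 0, 0]
R4 ← R4 − R1: [0, 0, 0, 0]
R5 ← R5 − R1: [0, 0, 0, 0]
R6 ← R6 + R1: [0, 0, 0, 0]
Echelon form has 1 nonzero row, so rank(M) = 1.
The column space has dimension equal to the rank: 1.

1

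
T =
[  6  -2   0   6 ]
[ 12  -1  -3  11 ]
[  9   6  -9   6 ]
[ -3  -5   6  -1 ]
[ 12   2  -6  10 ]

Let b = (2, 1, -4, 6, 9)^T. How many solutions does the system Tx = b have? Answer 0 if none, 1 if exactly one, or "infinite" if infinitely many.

0

Row reduce the augmented matrix [T | b].
R2 ← R2 − (2)·R1: [0, 3, -3, -1, -3]
R3 ← R3 − (3/2)·R1: [0, 9, -9, -3, -7]
R4 ← R4 + (1/2)·R1: [0, -6, 6, 2, 7]
R5 ← R5 − (2)·R1: [0, 6, -6, -2, 5]
R3 ← R3 − (3)·R2: [0, 0, 0, 0, 2]
R4 ← R4 + (2)·R2: [0, 0, 0, 0, 1]
R5 ← R5 − (2)·R2: [0, 0, 0, 0, 11]
R4 ← R4 − (1/2)·R3: [0, 0, 0, 0, 0]
R5 ← R5 − (11/2)·R3: [0, 0, 0, 0, 0]
The echelon form has 3 nonzero rows; the last pivot sits in the augmented column, so rank(T) = 2 but rank([T|b]) = 3.
Since the ranks differ, the system is inconsistent.
It has no solutions.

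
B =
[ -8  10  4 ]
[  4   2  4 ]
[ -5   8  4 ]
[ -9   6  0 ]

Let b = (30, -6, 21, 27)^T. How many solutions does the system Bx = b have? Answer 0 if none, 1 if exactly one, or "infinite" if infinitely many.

infinite

Row reduce the augmented matrix [B | b].
R2 ← R2 + (1/2)·R1: [0, 7, 6, 9]
R3 ← R3 − (5/8)·R1: [0, 7/4, 3/2, 9/4]
R4 ← R4 − (9/8)·R1: [0, -21/4, -9/2, -27/4]
R3 ← R3 − (1/4)·R2: [0, 0, 0, 0]
R4 ← R4 + (3/4)·R2: [0, 0, 0, 0]
The echelon form has 2 nonzero rows, and every pivot lies in the first 3 columns, so rank(B) = rank([B|b]) = 2.
The system is consistent.
rank = 2 < 3 unknowns, so there are infinitely many solutions.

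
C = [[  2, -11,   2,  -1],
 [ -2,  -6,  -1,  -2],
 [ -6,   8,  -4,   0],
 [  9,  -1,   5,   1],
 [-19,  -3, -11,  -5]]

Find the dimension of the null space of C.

Row reduce to echelon form.
R2 ← R2 + R1: [0, -17, 1, -3]
R3 ← R3 + (3)·R1: [0, -25, 2, -3]
R4 ← R4 − (9/2)·R1: [0, 97/2, -4, 11/2]
R5 ← R5 + (19/2)·R1: [0, -215/2, 8, -29/2]
R3 ← R3 − (25/17)·R2: [0, 0, 9/17, 24/17]
R4 ← R4 + (97/34)·R2: [0, 0, -39/34, -52/17]
R5 ← R5 − (215/34)·R2: [0, 0, 57/34, 76/17]
R4 ← R4 + (13/6)·R3: [0, 0, 0, 0]
R5 ← R5 − (19/6)·R3: [0, 0, 0, 0]
3 nonzero rows, so rank(C) = 3.
C has 4 columns; by rank–nullity, nullity = 4 − 3 = 1.

1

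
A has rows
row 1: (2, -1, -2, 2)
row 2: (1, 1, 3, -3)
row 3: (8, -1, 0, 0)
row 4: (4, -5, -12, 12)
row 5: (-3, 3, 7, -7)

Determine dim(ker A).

2

Row reduce to echelon form.
R2 ← R2 − (1/2)·R1: [0, 3/2, 4, -4]
R3 ← R3 − (4)·R1: [0, 3, 8, -8]
R4 ← R4 − (2)·R1: [0, -3, -8, 8]
R5 ← R5 + (3/2)·R1: [0, 3/2, 4, -4]
R3 ← R3 − (2)·R2: [0, 0, 0, 0]
R4 ← R4 + (2)·R2: [0, 0, 0, 0]
R5 ← R5 − R2: [0, 0, 0, 0]
2 nonzero rows, so rank(A) = 2.
A has 4 columns; by rank–nullity, nullity = 4 − 2 = 2.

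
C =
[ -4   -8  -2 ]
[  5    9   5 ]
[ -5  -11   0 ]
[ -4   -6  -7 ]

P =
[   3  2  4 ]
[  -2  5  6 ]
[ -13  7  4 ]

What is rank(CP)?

2

First compute CP:
[[ 30, -62, -72],
 [-68,  90,  94],
 [  7, -65, -86],
 [ 91, -87, -80]]
Now row reduce the product.
R2 ← R2 + (34/15)·R1: [0, -758/15, -346/5]
R3 ← R3 − (7/30)·R1: [0, -758/15, -346/5]
R4 ← R4 − (91/30)·R1: [0, 1516/15, 692/5]
R3 ← R3 − R2: [0, 0, 0]
R4 ← R4 + (2)·R2: [0, 0, 0]
2 nonzero rows, so rank(CP) = 2.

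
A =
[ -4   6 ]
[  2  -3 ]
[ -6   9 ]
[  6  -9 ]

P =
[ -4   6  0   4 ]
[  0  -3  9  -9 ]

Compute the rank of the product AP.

1

First compute AP:
[[ 16, -42,  54, -70],
 [ -8,  21, -27,  35],
 [ 24, -63,  81, -105],
 [-24,  63, -81, 105]]
Now row reduce the product.
R2 ← R2 + (1/2)·R1: [0, 0, 0, 0]
R3 ← R3 − (3/2)·R1: [0, 0, 0, 0]
R4 ← R4 + (3/2)·R1: [0, 0, 0, 0]
1 nonzero row, so rank(AP) = 1.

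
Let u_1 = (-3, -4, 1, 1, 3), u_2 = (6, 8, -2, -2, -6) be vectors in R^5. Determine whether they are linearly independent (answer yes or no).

no

Form the matrix with these vectors as rows and row reduce.
R2 ← R2 + (2)·R1: [0, 0, 0, 0, 0]
1 nonzero row, so the 2 vectors span a space of dimension 1.
Since 1 < 2, the vectors are linearly dependent.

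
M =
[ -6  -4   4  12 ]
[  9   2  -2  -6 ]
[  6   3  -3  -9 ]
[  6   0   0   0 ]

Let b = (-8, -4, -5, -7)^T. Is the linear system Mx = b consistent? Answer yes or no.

no

Row reduce the augmented matrix [M | b].
R2 ← R2 + (3/2)·R1: [0, -4, 4, 12, -16]
R3 ← R3 + R1: [0, -1, 1, 3, -13]
R4 ← R4 + R1: [0, -4, 4, 12, -15]
R3 ← R3 − (1/4)·R2: [0, 0, 0, 0, -9]
R4 ← R4 − R2: [0, 0, 0, 0, 1]
R4 ← R4 + (1/9)·R3: [0, 0, 0, 0, 0]
The echelon form has 3 nonzero rows; the last pivot sits in the augmented column, so rank(M) = 2 but rank([M|b]) = 3.
Since the ranks differ, the system is inconsistent.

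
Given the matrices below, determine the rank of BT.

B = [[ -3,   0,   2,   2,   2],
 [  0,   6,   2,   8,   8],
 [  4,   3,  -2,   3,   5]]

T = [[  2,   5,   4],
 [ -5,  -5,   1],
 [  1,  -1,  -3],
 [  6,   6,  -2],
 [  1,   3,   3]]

3

First compute BT:
[[ 10,   1, -16],
 [ 28,  40,   8],
 [ 14,  40,  34]]
Now row reduce the product.
R2 ← R2 − (14/5)·R1: [0, 186/5, 264/5]
R3 ← R3 − (7/5)·R1: [0, 193/5, 282/5]
R3 ← R3 − (193/186)·R2: [0, 0, 50/31]
3 nonzero rows, so rank(BT) = 3.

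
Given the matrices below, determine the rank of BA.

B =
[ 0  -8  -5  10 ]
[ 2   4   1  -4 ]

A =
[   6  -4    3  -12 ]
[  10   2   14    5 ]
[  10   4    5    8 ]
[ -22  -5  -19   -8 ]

First compute BA:
[[-350, -86, -327, -160],
 [150,  24, 143,  36]]
Now row reduce the product.
R2 ← R2 + (3/7)·R1: [0, -90/7, 20/7, -228/7]
2 nonzero rows, so rank(BA) = 2.

2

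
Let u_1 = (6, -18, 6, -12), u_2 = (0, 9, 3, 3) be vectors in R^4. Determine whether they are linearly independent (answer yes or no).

Form the matrix with these vectors as rows and row reduce.
2 nonzero rows, so the 2 vectors span a space of dimension 2.
Since 2 = 2, the vectors are linearly independent.

yes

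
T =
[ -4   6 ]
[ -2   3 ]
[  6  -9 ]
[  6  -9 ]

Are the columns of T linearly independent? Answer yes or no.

Row reduce T to echelon form.
R2 ← R2 − (1/2)·R1: [0, 0]
R3 ← R3 + (3/2)·R1: [0, 0]
R4 ← R4 + (3/2)·R1: [0, 0]
1 pivot among 2 columns.
Only 1 < 2 pivot columns, so the columns are linearly dependent.

no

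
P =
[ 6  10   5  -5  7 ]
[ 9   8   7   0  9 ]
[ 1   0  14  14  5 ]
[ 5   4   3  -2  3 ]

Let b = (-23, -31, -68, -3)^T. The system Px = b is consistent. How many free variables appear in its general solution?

1

Row reduce the augmented matrix [P | b].
R2 ← R2 − (3/2)·R1: [0, -7, -1/2, 15/2, -3/2, 7/2]
R3 ← R3 − (1/6)·R1: [0, -5/3, 79/6, 89/6, 23/6, -385/6]
R4 ← R4 − (5/6)·R1: [0, -13/3, -7/6, 13/6, -17/6, 97/6]
R3 ← R3 − (5/21)·R2: [0, 0, 93/7, 274/21, 88/21, -65]
R4 ← R4 − (13/21)·R2: [0, 0, -6/7, -52/21, -40/21, 14]
R4 ← R4 + (2/31)·R3: [0, 0, 0, -152/93, -152/93, 304/31]
The echelon form has 4 nonzero rows, and every pivot lies in the first 5 columns, so rank(P) = rank([P|b]) = 4.
The system is consistent.
Free variables = (unknowns) − (rank) = 5 − 4 = 1.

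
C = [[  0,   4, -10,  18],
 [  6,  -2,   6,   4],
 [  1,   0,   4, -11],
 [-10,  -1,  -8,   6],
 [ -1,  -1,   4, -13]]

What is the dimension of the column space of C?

Row reduce to echelon form.
Swap R1 ↔ R2
R3 ← R3 − (1/6)·R1: [0, 1/3, 3, -35/3]
R4 ← R4 + (5/3)·R1: [0, -13/3, 2, 38/3]
R5 ← R5 + (1/6)·R1: [0, -4/3, 5, -37/3]
R3 ← R3 − (1/12)·R2: [0, 0, 23/6, -79/6]
R4 ← R4 + (13/12)·R2: [0, 0, -53/6, 193/6]
R5 ← R5 + (1/3)·R2: [0, 0, 5/3, -19/3]
R4 ← R4 + (53/23)·R3: [0, 0, 0, 42/23]
R5 ← R5 − (10/23)·R3: [0, 0, 0, -14/23]
R5 ← R5 + (1/3)·R4: [0, 0, 0, 0]
Echelon form has 4 nonzero rows, so rank(C) = 4.
The column space has dimension equal to the rank: 4.

4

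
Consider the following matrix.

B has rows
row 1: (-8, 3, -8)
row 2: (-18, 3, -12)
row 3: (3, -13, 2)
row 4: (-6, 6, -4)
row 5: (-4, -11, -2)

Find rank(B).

Row reduce to echelon form.
R2 ← R2 − (9/4)·R1: [0, -15/4, 6]
R3 ← R3 + (3/8)·R1: [0, -95/8, -1]
R4 ← R4 − (3/4)·R1: [0, 15/4, 2]
R5 ← R5 − (1/2)·R1: [0, -25/2, 2]
R3 ← R3 − (19/6)·R2: [0, 0, -20]
R4 ← R4 + R2: [0, 0, 8]
R5 ← R5 − (10/3)·R2: [0, 0, -18]
R4 ← R4 + (2/5)·R3: [0, 0, 0]
R5 ← R5 − (9/10)·R3: [0, 0, 0]
Echelon form has 3 nonzero rows, so rank(B) = 3.

3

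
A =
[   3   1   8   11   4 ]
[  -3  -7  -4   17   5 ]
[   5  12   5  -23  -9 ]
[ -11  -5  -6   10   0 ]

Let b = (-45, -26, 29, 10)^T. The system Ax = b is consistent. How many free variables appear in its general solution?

Row reduce the augmented matrix [A | b].
R2 ← R2 + R1: [0, -6, 4, 28, 9, -71]
R3 ← R3 − (5/3)·R1: [0, 31/3, -25/3, -124/3, -47/3, 104]
R4 ← R4 + (11/3)·R1: [0, -4/3, 70/3, 151/3, 44/3, -155]
R3 ← R3 + (31/18)·R2: [0, 0, -13/9, 62/9, -1/6, -329/18]
R4 ← R4 − (2/9)·R2: [0, 0, 202/9, 397/9, 38/3, -1253/9]
R4 ← R4 + (202/13)·R3: [0, 0, 0, 1965/13, 131/13, -5502/13]
The echelon form has 4 nonzero rows, and every pivot lies in the first 5 columns, so rank(A) = rank([A|b]) = 4.
The system is consistent.
Free variables = (unknowns) − (rank) = 5 − 4 = 1.

1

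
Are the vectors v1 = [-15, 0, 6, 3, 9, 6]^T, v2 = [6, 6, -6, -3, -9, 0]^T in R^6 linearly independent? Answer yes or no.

Form the matrix with these vectors as rows and row reduce.
R2 ← R2 + (2/5)·R1: [0, 6, -18/5, -9/5, -27/5, 12/5]
2 nonzero rows, so the 2 vectors span a space of dimension 2.
Since 2 = 2, the vectors are linearly independent.

yes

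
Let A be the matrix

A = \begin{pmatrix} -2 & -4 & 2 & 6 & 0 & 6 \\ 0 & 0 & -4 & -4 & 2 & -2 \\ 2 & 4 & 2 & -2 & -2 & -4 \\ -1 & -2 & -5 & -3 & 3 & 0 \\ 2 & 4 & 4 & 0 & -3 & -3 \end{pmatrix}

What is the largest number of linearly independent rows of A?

Row reduce to echelon form.
R3 ← R3 + R1: [0, 0, 4, 4, -2, 2]
R4 ← R4 − (1/2)·R1: [0, 0, -6, -6, 3, -3]
R5 ← R5 + R1: [0, 0, 6, 6, -3, 3]
R3 ← R3 + R2: [0, 0, 0, 0, 0, 0]
R4 ← R4 − (3/2)·R2: [0, 0, 0, 0, 0, 0]
R5 ← R5 + (3/2)·R2: [0, 0, 0, 0, 0, 0]
Echelon form has 2 nonzero rows, so rank(A) = 2.
The rank gives the maximum number of linearly independent rows: 2.

2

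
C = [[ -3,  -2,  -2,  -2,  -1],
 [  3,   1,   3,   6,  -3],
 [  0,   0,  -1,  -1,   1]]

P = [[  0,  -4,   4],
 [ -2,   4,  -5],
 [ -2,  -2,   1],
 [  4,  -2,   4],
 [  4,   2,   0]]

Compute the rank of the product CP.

First compute CP:
[[ -4,  10, -12],
 [  4, -32,  34],
 [  2,   6,  -5]]
Now row reduce the product.
R2 ← R2 + R1: [0, -22, 22]
R3 ← R3 + (1/2)·R1: [0, 11, -11]
R3 ← R3 + (1/2)·R2: [0, 0, 0]
2 nonzero rows, so rank(CP) = 2.

2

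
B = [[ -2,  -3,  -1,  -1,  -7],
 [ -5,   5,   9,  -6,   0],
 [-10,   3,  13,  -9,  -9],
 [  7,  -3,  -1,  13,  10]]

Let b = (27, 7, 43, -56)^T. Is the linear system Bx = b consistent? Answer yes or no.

yes

Row reduce the augmented matrix [B | b].
R2 ← R2 − (5/2)·R1: [0, 25/2, 23/2, -7/2, 35/2, -121/2]
R3 ← R3 − (5)·R1: [0, 18, 18, -4, 26, -92]
R4 ← R4 + (7/2)·R1: [0, -27/2, -9/2, 19/2, -29/2, 77/2]
R3 ← R3 − (36/25)·R2: [0, 0, 36/25, 26/25, 4/5, -122/25]
R4 ← R4 + (27/25)·R2: [0, 0, 198/25, 143/25, 22/5, -671/25]
R4 ← R4 − (11/2)·R3: [0, 0, 0, 0, 0, 0]
The echelon form has 3 nonzero rows, and every pivot lies in the first 5 columns, so rank(B) = rank([B|b]) = 3.
The system is consistent.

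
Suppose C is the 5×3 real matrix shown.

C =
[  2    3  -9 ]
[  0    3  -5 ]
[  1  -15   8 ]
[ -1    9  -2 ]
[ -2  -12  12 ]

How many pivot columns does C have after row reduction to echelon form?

Row reduce to echelon form.
R3 ← R3 − (1/2)·R1: [0, -33/2, 25/2]
R4 ← R4 + (1/2)·R1: [0, 21/2, -13/2]
R5 ← R5 + R1: [0, -9, 3]
R3 ← R3 + (11/2)·R2: [0, 0, -15]
R4 ← R4 − (7/2)·R2: [0, 0, 11]
R5 ← R5 + (3)·R2: [0, 0, -12]
R4 ← R4 + (11/15)·R3: [0, 0, 0]
R5 ← R5 − (4/5)·R3: [0, 0, 0]
Echelon form has 3 nonzero rows, so rank(C) = 3.
Each nonzero row contributes one pivot column: 3 pivot columns.

3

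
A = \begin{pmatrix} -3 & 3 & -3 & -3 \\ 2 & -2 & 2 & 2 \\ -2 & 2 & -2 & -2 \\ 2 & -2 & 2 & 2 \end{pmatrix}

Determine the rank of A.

1

Row reduce to echelon form.
R2 ← R2 + (2/3)·R1: [0, 0, 0, 0]
R3 ← R3 − (2/3)·R1: [0, 0, 0, 0]
R4 ← R4 + (2/3)·R1: [0, 0, 0, 0]
Echelon form has 1 nonzero row, so rank(A) = 1.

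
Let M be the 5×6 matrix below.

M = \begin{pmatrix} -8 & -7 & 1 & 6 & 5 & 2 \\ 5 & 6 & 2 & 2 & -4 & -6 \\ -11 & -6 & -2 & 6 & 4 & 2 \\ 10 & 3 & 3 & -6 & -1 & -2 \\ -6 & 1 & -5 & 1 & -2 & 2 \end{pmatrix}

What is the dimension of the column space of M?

4

Row reduce to echelon form.
R2 ← R2 + (5/8)·R1: [0, 13/8, 21/8, 23/4, -7/8, -19/4]
R3 ← R3 − (11/8)·R1: [0, 29/8, -27/8, -9/4, -23/8, -3/4]
R4 ← R4 + (5/4)·R1: [0, -23/4, 17/4, 3/2, 21/4, 1/2]
R5 ← R5 − (3/4)·R1: [0, 25/4, -23/4, -7/2, -23/4, 1/2]
R3 ← R3 − (29/13)·R2: [0, 0, -120/13, -196/13, -12/13, 128/13]
R4 ← R4 + (46/13)·R2: [0, 0, 176/13, 284/13, 28/13, -212/13]
R5 ← R5 − (50/13)·R2: [0, 0, -206/13, -333/13, -31/13, 244/13]
R4 ← R4 + (22/15)·R3: [0, 0, 0, -4/15, 4/5, -28/15]
R5 ← R5 − (103/60)·R3: [0, 0, 0, 4/15, -4/5, 28/15]
R5 ← R5 + R4: [0, 0, 0, 0, 0, 0]
Echelon form has 4 nonzero rows, so rank(M) = 4.
The column space has dimension equal to the rank: 4.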